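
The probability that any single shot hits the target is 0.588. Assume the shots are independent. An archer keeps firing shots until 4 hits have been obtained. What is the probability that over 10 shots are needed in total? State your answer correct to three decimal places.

0.064

Needing more than 10 shots ⇔ fewer than 4 successes in the first 10. With X ~ Binomial(10, 0.588), P(Y > 10) = P(X ≤ 3).
  k=0: C(10,0)·0.588^0·0.412^10 = 0.00014
  k=1: C(10,1)·0.588^1·0.412^9 = 0.00201
  k=2: C(10,2)·0.588^2·0.412^8 = 0.01292
  k=3: C(10,3)·0.588^3·0.412^7 = 0.04916
P(X ≤ 3) = 0.06423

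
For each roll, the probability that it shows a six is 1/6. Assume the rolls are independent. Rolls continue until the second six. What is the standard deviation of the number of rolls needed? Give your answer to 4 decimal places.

7.7460

Y = total rolls until the second success; negative binomial with r=2, p=0.166667.
SD(Y) = √[r(1−p)/p²] = √(60.000000) = 7.745967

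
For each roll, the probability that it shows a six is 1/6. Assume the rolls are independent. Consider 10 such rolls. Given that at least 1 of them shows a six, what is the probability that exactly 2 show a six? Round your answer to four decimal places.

X ~ Binomial(10, 0.166667). Want P(X=2 | X≥1) = P(X=2) / P(X≥1).
P(X=2) = C(10,2)·0.166667^2·0.833333^8 = 0.290710
P(X≥1) = 1 − 0.161506 = 0.838494
Ratio = 0.290710 / 0.838494 = 0.346705

0.3467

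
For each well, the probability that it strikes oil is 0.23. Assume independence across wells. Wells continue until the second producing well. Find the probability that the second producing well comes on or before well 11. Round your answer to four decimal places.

0.7582

Finishing within 11 wells ⇔ at least 2 successes in the first 11. With X ~ Binomial(11, 0.23), P(Y ≤ 11) = 1 − P(X ≤ 1).
  k=0: C(11,0)·0.23^0·0.77^11 = 0.056415
  k=1: C(11,1)·0.23^1·0.77^10 = 0.185365
1 − 0.241780 = 0.758220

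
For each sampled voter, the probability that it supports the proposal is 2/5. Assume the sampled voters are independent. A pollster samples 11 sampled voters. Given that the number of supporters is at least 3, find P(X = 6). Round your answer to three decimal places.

0.167

X ~ Binomial(11, 0.40). Want P(X=6 | X≥3) = P(X=6) / P(X≥3).
P(X=6) = C(11,6)·0.40^6·0.60^5 = 0.14715
P(X≥3) = 1 − 0.00363 − 0.02661 − 0.08868 = 0.88108
Ratio = 0.14715 / 0.88108 = 0.16701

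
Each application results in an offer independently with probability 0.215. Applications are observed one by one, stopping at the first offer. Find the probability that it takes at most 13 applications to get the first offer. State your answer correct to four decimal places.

Y = number of applications to the first success; geometric, p = 0.215.
P(Y ≤ 13) = 1 − (1−p)^13 = 1 − 0.042984 = 0.957016

0.9570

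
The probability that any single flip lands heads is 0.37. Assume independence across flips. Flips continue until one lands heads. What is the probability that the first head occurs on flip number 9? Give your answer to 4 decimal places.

Geometric (trials to first success), p = 0.37.
P(Y = 9) = (1−p)^8 · p = 0.024816 · 0.37 = 0.009182

0.0092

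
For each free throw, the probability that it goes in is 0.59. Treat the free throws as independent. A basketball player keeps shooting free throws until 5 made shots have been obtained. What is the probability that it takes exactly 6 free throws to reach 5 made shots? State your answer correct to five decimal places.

0.14656

Y = trial on which the fifth success occurs; negative binomial, r=5, p=0.59.
P(Y=6) = C(5,4) · p^5 · (1−p)^1
= 5 · 0.071492 · 0.41 = 0.1465595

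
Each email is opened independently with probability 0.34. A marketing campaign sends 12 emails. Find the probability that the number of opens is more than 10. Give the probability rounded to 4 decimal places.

0.0001

X ~ Binomial(12, 0.34); P(X ≥ 11) = Σ C(12,k) p^k (1−p)^(12−k) over k:
  k=11: C(12,11)·0.34^11·0.66^1 = 0.000056
  k=12: C(12,12)·0.34^12·0.66^0 = 0.000002
Total = 0.000058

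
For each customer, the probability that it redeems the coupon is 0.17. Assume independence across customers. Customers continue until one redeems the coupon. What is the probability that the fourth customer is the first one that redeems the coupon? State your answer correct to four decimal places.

0.0972

Geometric (trials to first success), p = 0.17.
P(Y = 4) = (1−p)^3 · p = 0.57179 · 0.17 = 0.097204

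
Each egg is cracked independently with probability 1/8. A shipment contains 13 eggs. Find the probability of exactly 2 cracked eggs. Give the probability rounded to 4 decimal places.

0.2805

X ~ Binomial(n=13, p=0.125).
P(X=2) = C(13,2) · p^2 · (1−p)^11
= 78 · 0.015625 · 0.23019 = 0.280545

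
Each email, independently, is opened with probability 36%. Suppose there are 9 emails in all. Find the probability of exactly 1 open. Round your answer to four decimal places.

X ~ Binomial(n=9, p=0.36).
P(X=1) = C(9,1) · p^1 · (1−p)^8
= 9 · 0.36 · 0.028147 = 0.091198

0.0912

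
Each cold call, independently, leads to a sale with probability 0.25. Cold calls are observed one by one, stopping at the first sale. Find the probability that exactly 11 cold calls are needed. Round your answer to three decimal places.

0.014

Geometric (trials to first success), p = 0.25.
P(Y = 11) = (1−p)^10 · p = 0.056314 · 0.25 = 0.01408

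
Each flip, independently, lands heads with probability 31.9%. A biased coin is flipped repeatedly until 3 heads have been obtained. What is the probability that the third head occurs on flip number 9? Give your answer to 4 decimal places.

0.0907

Y = trial on which the third success occurs; negative binomial, r=3, p=0.319.
P(Y=9) = C(8,2) · p^3 · (1−p)^6
= 28 · 0.032462 · 0.099743 = 0.090659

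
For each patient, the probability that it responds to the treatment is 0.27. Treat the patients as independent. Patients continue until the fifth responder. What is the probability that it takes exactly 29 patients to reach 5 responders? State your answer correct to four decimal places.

Y = trial on which the fifth success occurs; negative binomial, r=5, p=0.27.
P(Y=29) = C(28,4) · p^5 · (1−p)^24
= 20475 · 0.0014349 · 0.0005245 = 0.015410

0.0154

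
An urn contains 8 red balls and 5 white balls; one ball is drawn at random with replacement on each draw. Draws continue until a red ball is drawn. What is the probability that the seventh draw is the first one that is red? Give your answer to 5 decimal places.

0.00199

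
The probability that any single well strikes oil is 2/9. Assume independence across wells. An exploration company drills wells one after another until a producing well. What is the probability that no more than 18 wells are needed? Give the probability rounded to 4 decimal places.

0.9892

Y = number of wells to the first success; geometric, p = 0.222222.
P(Y ≤ 18) = 1 − (1−p)^18 = 1 − 0.010849 = 0.989151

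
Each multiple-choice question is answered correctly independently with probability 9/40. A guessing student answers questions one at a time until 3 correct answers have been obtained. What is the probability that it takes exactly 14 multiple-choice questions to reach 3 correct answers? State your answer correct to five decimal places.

Y = trial on which the third success occurs; negative binomial, r=3, p=0.225.
P(Y=14) = C(13,2) · p^3 · (1−p)^11
= 78 · 0.011391 · 0.060579 = 0.0538221

0.05382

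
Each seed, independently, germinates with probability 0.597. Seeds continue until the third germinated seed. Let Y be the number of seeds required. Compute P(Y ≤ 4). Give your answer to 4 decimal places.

Finishing within 4 seeds ⇔ at least 3 successes in the first 4. With X ~ Binomial(4, 0.597), P(Y ≤ 4) = 1 − P(X ≤ 2).
  k=0: C(4,0)·0.597^0·0.403^4 = 0.026377
  k=1: C(4,1)·0.597^1·0.403^3 = 0.156297
  k=2: C(4,2)·0.597^2·0.403^2 = 0.347304
1 − 0.529977 = 0.470023

0.4700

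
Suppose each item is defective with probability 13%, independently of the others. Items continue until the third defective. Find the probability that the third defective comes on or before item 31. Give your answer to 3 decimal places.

0.786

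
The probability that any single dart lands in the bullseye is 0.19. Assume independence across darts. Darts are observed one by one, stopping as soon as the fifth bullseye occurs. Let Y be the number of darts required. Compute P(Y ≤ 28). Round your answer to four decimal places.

0.6367

Finishing within 28 darts ⇔ at least 5 successes in the first 28. With X ~ Binomial(28, 0.19), P(Y ≤ 28) = 1 − P(X ≤ 4).
  k=0: C(28,0)·0.19^0·0.81^28 = 0.002739
  k=1: C(28,1)·0.19^1·0.81^27 = 0.017989
  k=2: C(28,2)·0.19^2·0.81^26 = 0.056965
  k=3: C(28,3)·0.19^3·0.81^25 = 0.115806
  k=4: C(28,4)·0.19^4·0.81^24 = 0.169777
1 − 0.363276 = 0.636724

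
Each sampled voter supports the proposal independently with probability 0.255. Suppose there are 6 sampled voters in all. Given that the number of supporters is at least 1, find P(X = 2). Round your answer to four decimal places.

X ~ Binomial(6, 0.255). Want P(X=2 | X≥1) = P(X=2) / P(X≥1).
P(X=2) = C(6,2)·0.255^2·0.745^4 = 0.300467
P(X≥1) = 1 − 0.170977 = 0.829023
Ratio = 0.300467 / 0.829023 = 0.362435

0.3624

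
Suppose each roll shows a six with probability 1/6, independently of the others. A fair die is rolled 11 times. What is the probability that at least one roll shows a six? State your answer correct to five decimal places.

P(at least one) = 1 − P(none) = 1 − (1 − 0.166667)^11
= 1 − 0.1345880 = 0.8654120

0.86541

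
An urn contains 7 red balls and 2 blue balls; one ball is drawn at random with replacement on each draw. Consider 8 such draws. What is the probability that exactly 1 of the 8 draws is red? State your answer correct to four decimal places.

X ~ Binomial(n=8, p=0.777778).
P(X=1) = C(8,1) · p^1 · (1−p)^7
= 8 · 0.77778 · 2.6762e-05 = 0.000167

0.0002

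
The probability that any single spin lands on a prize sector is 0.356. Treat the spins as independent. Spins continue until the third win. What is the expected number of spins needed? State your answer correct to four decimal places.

8.4270

Y = total spins until the third success; negative binomial with r=3, p=0.356.
E[Y] = r / p = 3 / 0.356 = 8.426966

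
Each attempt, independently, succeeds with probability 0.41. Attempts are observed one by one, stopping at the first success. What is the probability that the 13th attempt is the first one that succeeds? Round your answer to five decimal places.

Geometric (trials to first success), p = 0.41.
P(Y = 13) = (1−p)^12 · p = 0.0017792 · 0.41 = 0.0007295

0.00073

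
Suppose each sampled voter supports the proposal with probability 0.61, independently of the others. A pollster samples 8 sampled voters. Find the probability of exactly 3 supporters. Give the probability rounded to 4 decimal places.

0.1147

X ~ Binomial(n=8, p=0.61).
P(X=3) = C(8,3) · p^3 · (1−p)^5
= 56 · 0.22698 · 0.0090224 = 0.114683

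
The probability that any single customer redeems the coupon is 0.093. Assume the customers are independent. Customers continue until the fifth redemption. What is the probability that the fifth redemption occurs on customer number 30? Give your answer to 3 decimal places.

0.014

Y = trial on which the fifth success occurs; negative binomial, r=5, p=0.093.
P(Y=30) = C(29,4) · p^5 · (1−p)^25
= 23751 · 6.9569e-06 · 0.087133 = 0.01440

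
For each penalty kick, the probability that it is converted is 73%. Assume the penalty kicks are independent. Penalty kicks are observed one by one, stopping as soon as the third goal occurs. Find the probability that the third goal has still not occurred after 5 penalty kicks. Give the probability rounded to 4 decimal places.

0.1257

Needing more than 5 penalty kicks ⇔ fewer than 3 successes in the first 5. With X ~ Binomial(5, 0.73), P(Y > 5) = P(X ≤ 2).
  k=0: C(5,0)·0.73^0·0.27^5 = 0.001435
  k=1: C(5,1)·0.73^1·0.27^4 = 0.019398
  k=2: C(5,2)·0.73^2·0.27^3 = 0.104891
P(X ≤ 2) = 0.125723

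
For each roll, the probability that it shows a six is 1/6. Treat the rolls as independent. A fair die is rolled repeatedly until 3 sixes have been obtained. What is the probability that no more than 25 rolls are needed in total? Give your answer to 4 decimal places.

Finishing within 25 rolls ⇔ at least 3 successes in the first 25. With X ~ Binomial(25, 0.166667), P(Y ≤ 25) = 1 − P(X ≤ 2).
  k=0: C(25,0)·0.166667^0·0.833333^25 = 0.010483
  k=1: C(25,1)·0.166667^1·0.833333^24 = 0.052413
  k=2: C(25,2)·0.166667^2·0.833333^23 = 0.125791
1 − 0.188687 = 0.811313

0.8113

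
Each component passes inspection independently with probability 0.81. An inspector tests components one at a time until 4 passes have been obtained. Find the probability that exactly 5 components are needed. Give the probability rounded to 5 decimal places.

0.32716

Y = trial on which the fourth success occurs; negative binomial, r=4, p=0.81.
P(Y=5) = C(4,3) · p^4 · (1−p)^1
= 4 · 0.43047 · 0.19 = 0.3271551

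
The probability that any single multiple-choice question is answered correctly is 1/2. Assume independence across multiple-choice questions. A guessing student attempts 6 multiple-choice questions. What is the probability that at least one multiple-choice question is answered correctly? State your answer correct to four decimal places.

0.9844

P(at least one) = 1 − P(none) = 1 − (1 − 0.50)^6
= 1 − 0.015625 = 0.984375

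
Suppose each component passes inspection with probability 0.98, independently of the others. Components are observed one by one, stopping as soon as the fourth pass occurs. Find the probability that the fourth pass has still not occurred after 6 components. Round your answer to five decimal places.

Needing more than 6 components ⇔ fewer than 4 successes in the first 6. With X ~ Binomial(6, 0.98), P(Y > 6) = P(X ≤ 3).
  k=0: C(6,0)·0.98^0·0.02^6 = 0.0000000
  k=1: C(6,1)·0.98^1·0.02^5 = 0.0000000
  k=2: C(6,2)·0.98^2·0.02^4 = 0.0000023
  k=3: C(6,3)·0.98^3·0.02^3 = 0.0001506
P(X ≤ 3) = 0.0001529

0.00015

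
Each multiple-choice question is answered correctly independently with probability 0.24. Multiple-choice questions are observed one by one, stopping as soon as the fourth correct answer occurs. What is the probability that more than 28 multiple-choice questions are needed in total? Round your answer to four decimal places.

0.0693

Needing more than 28 multiple-choice questions ⇔ fewer than 4 successes in the first 28. With X ~ Binomial(28, 0.24), P(Y > 28) = P(X ≤ 3).
  k=0: C(28,0)·0.24^0·0.76^28 = 0.000460
  k=1: C(28,1)·0.24^1·0.76^27 = 0.004068
  k=2: C(28,2)·0.24^2·0.76^26 = 0.017341
  k=3: C(28,3)·0.24^3·0.76^25 = 0.047459
P(X ≤ 3) = 0.069327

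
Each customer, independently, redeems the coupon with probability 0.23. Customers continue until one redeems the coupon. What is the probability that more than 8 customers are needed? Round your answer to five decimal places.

Y = number of customers to the first success; geometric, p = 0.23.
P(Y > 8) = P(first 8 all fail) = (1−p)^8 = 0.1235736

0.12357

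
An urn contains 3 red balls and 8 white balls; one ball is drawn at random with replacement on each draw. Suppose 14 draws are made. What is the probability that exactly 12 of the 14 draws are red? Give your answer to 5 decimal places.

0.00001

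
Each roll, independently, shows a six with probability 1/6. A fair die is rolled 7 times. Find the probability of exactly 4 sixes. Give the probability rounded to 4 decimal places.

0.0156

X ~ Binomial(n=7, p=0.166667).
P(X=4) = C(7,4) · p^4 · (1−p)^3
= 35 · 0.0007716 · 0.5787 = 0.015629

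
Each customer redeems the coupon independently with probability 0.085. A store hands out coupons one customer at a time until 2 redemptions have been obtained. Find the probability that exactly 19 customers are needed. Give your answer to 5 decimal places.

0.02873

Y = trial on which the second success occurs; negative binomial, r=2, p=0.085.
P(Y=19) = C(18,1) · p^2 · (1−p)^17
= 18 · 0.007225 · 0.22088 = 0.0287256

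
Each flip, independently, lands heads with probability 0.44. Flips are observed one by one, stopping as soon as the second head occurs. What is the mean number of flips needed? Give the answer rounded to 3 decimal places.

4.545

Y = total flips until the second success; negative binomial with r=2, p=0.44.
E[Y] = r / p = 2 / 0.44 = 4.54545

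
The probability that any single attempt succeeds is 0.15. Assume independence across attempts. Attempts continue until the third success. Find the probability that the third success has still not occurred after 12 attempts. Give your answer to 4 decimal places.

Needing more than 12 attempts ⇔ fewer than 3 successes in the first 12. With X ~ Binomial(12, 0.15), P(Y > 12) = P(X ≤ 2).
  k=0: C(12,0)·0.15^0·0.85^12 = 0.142242
  k=1: C(12,1)·0.15^1·0.85^11 = 0.301218
  k=2: C(12,2)·0.15^2·0.85^10 = 0.292358
P(X ≤ 2) = 0.735818

0.7358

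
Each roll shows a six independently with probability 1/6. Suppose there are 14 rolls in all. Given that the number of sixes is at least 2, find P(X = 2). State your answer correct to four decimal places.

X ~ Binomial(14, 0.166667). Want P(X=2 | X≥2) = P(X=2) / P(X≥2).
P(X=2) = C(14,2)·0.166667^2·0.833333^12 = 0.283507
P(X≥2) = 1 − 0.077887 − 0.218082 = 0.704031
Ratio = 0.283507 / 0.704031 = 0.402691

0.4027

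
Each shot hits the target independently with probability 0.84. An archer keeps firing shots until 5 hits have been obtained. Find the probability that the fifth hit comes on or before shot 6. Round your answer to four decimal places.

Finishing within 6 shots ⇔ at least 5 successes in the first 6. With X ~ Binomial(6, 0.84), P(Y ≤ 6) = 1 − P(X ≤ 4).
  k=0: C(6,0)·0.84^0·0.16^6 = 0.000017
  k=1: C(6,1)·0.84^1·0.16^5 = 0.000528
  k=2: C(6,2)·0.84^2·0.16^4 = 0.006936
  k=3: C(6,3)·0.84^3·0.16^3 = 0.048554
  k=4: C(6,4)·0.84^4·0.16^2 = 0.191183
1 − 0.247219 = 0.752781

0.7528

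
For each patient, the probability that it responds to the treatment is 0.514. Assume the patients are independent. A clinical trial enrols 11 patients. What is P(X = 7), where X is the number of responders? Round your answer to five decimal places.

X ~ Binomial(n=11, p=0.514).
P(X=7) = C(11,7) · p^7 · (1−p)^4
= 330 · 0.0094785 · 0.055789 = 0.1745022

0.17450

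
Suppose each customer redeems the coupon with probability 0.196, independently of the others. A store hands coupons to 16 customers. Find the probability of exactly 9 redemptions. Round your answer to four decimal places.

X ~ Binomial(n=16, p=0.196).
P(X=9) = C(16,9) · p^9 · (1−p)^7
= 11440 · 4.2688e-07 · 0.21717 = 0.001061

0.0011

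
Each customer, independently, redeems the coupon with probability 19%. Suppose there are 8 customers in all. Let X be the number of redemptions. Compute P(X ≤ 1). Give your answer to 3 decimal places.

X ~ Binomial(8, 0.19); P(X ≤ 1) = Σ C(8,k) p^k (1−p)^(8−k) over k:
  k=0: C(8,0)·0.19^0·0.81^8 = 0.18530
  k=1: C(8,1)·0.19^1·0.81^7 = 0.34773
Total = 0.53303

0.533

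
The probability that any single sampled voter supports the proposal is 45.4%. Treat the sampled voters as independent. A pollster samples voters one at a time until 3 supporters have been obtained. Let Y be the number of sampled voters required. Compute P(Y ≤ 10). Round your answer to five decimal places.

0.90481

Finishing within 10 sampled voters ⇔ at least 3 successes in the first 10. With X ~ Binomial(10, 0.454), P(Y ≤ 10) = 1 − P(X ≤ 2).
  k=0: C(10,0)·0.454^0·0.546^10 = 0.0023547
  k=1: C(10,1)·0.454^1·0.546^9 = 0.0195790
  k=2: C(10,2)·0.454^2·0.546^8 = 0.0732597
1 − 0.0951933 = 0.9048067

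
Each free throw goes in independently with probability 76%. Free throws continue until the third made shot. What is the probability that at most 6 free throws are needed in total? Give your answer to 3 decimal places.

Finishing within 6 free throws ⇔ at least 3 successes in the first 6. With X ~ Binomial(6, 0.76), P(Y ≤ 6) = 1 − P(X ≤ 2).
  k=0: C(6,0)·0.76^0·0.24^6 = 0.00019
  k=1: C(6,1)·0.76^1·0.24^5 = 0.00363
  k=2: C(6,2)·0.76^2·0.24^4 = 0.02875
1 − 0.03257 = 0.96743

0.967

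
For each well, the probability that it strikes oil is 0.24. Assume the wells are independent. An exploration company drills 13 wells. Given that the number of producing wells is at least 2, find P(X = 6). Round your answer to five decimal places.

X ~ Binomial(13, 0.24). Want P(X=6 | X≥2) = P(X=6) / P(X≥2).
P(X=6) = C(13,6)·0.24^6·0.76^7 = 0.0480264
P(X≥2) = 1 − 0.0282213 − 0.1158558 = 0.8559229
Ratio = 0.0480264 / 0.8559229 = 0.0561106

0.05611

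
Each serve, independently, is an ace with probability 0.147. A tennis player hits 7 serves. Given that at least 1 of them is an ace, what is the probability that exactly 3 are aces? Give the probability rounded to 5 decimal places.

0.08766

X ~ Binomial(7, 0.147). Want P(X=3 | X≥1) = P(X=3) / P(X≥1).
P(X=3) = C(7,3)·0.147^3·0.853^4 = 0.0588594
P(X≥1) = 1 − 0.3285816 = 0.6714184
Ratio = 0.0588594 / 0.6714184 = 0.0876643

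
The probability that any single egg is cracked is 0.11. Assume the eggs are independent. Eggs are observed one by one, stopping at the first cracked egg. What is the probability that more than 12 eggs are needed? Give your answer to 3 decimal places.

Y = number of eggs to the first success; geometric, p = 0.11.
P(Y > 12) = P(first 12 all fail) = (1−p)^12 = 0.24699

0.247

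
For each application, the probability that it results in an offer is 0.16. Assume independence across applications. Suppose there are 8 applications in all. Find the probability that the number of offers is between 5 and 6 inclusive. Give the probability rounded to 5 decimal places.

0.00381

X ~ Binomial(8, 0.16); P(5 ≤ X ≤ 6) = Σ C(8,k) p^k (1−p)^(8−k) over k:
  k=5: C(8,5)·0.16^5·0.84^3 = 0.0034804
  k=6: C(8,6)·0.16^6·0.84^2 = 0.0003315
Total = 0.0038118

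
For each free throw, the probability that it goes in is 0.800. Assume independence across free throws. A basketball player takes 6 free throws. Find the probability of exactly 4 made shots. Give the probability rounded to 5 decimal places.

0.24576

X ~ Binomial(n=6, p=0.80).
P(X=4) = C(6,4) · p^4 · (1−p)^2
= 15 · 0.4096 · 0.04 = 0.2457600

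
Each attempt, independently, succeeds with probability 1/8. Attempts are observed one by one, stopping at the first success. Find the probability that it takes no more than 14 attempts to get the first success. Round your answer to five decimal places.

Y = number of attempts to the first success; geometric, p = 0.125.
P(Y ≤ 14) = 1 − (1−p)^14 = 1 − 0.1542101 = 0.8457899

0.84579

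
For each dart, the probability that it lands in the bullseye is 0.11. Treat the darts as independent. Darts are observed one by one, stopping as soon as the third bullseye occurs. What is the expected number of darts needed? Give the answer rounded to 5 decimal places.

Y = total darts until the third success; negative binomial with r=3, p=0.11.
E[Y] = r / p = 3 / 0.11 = 27.2727273

27.27273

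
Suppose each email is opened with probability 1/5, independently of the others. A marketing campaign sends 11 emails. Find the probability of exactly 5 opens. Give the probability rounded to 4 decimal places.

0.0388

X ~ Binomial(n=11, p=0.20).
P(X=5) = C(11,5) · p^5 · (1−p)^6
= 462 · 0.00032 · 0.26214 = 0.038755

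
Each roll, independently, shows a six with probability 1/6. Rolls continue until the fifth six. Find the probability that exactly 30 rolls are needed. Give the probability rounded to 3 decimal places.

Y = trial on which the fifth success occurs; negative binomial, r=5, p=0.166667.
P(Y=30) = C(29,4) · p^5 · (1−p)^25
= 23751 · 0.0001286 · 0.010483 = 0.03202

0.032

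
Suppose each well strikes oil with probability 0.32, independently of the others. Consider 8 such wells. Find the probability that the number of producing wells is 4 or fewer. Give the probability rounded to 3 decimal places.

0.925

X ~ Binomial(8, 0.32); P(X ≤ 4) = Σ C(8,k) p^k (1−p)^(8−k) over k:
  k=0: C(8,0)·0.32^0·0.68^8 = 0.04572
  k=1: C(8,1)·0.32^1·0.68^7 = 0.17211
  k=2: C(8,2)·0.32^2·0.68^6 = 0.28347
  k=3: C(8,3)·0.32^3·0.68^5 = 0.26680
  k=4: C(8,4)·0.32^4·0.68^4 = 0.15694
Total = 0.92504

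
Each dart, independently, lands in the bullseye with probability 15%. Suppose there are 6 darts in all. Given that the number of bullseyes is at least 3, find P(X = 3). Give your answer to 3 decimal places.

X ~ Binomial(6, 0.15). Want P(X=3 | X≥3) = P(X=3) / P(X≥3).
P(X=3) = C(6,3)·0.15^3·0.85^3 = 0.04145
P(X≥3) = 1 − 0.37715 − 0.39933 − 0.17618 = 0.04734
Ratio = 0.04145 / 0.04734 = 0.87568

0.876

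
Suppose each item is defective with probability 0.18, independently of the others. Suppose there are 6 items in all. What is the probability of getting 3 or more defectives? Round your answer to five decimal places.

X ~ Binomial(6, 0.18); P(X ≥ 3) = Σ C(6,k) p^k (1−p)^(6−k) over k:
  k=3: C(6,3)·0.18^3·0.82^3 = 0.0643116
  k=4: C(6,4)·0.18^4·0.82^2 = 0.0105879
  k=5: C(6,5)·0.18^5·0.82^1 = 0.0009297
  k=6: C(6,6)·0.18^6·0.82^0 = 0.0000340
Total = 0.0758631

0.07586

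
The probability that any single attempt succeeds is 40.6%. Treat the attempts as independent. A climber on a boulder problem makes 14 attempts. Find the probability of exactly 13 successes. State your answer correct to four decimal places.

X ~ Binomial(n=14, p=0.406).
P(X=13) = C(14,13) · p^13 · (1−p)^1
= 14 · 8.144e-06 · 0.594 = 0.000068

0.0001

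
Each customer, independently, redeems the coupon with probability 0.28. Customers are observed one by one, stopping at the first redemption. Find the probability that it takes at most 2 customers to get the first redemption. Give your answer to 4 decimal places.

0.4816

Y = number of customers to the first success; geometric, p = 0.28.
P(Y ≤ 2) = 1 − (1−p)^2 = 1 − 0.518400 = 0.481600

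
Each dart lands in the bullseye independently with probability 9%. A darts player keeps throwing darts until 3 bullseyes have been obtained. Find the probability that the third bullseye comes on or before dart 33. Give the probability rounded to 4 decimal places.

0.5804

Finishing within 33 darts ⇔ at least 3 successes in the first 33. With X ~ Binomial(33, 0.09), P(Y ≤ 33) = 1 − P(X ≤ 2).
  k=0: C(33,0)·0.09^0·0.91^33 = 0.044501
  k=1: C(33,1)·0.09^1·0.91^32 = 0.145238
  k=2: C(33,2)·0.09^2·0.91^31 = 0.229828
1 − 0.419566 = 0.580434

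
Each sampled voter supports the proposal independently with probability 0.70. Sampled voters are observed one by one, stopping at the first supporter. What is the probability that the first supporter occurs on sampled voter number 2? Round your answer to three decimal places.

Geometric (trials to first success), p = 0.70.
P(Y = 2) = (1−p)^1 · p = 0.3 · 0.70 = 0.21000

0.210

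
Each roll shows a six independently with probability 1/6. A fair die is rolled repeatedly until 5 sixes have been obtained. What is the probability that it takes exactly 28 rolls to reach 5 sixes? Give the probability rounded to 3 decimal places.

Y = trial on which the fifth success occurs; negative binomial, r=5, p=0.166667.
P(Y=28) = C(27,4) · p^5 · (1−p)^23
= 17550 · 0.0001286 · 0.015095 = 0.03407

0.034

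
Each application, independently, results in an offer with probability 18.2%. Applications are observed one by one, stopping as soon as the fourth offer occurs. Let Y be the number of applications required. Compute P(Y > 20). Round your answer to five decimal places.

0.49318

Needing more than 20 applications ⇔ fewer than 4 successes in the first 20. With X ~ Binomial(20, 0.182), P(Y > 20) = P(X ≤ 3).
  k=0: C(20,0)·0.182^0·0.818^20 = 0.0179914
  k=1: C(20,1)·0.182^1·0.818^19 = 0.0800597
  k=2: C(20,2)·0.182^2·0.818^18 = 0.1692216
  k=3: C(20,3)·0.182^3·0.818^17 = 0.2259047
P(X ≤ 3) = 0.4931775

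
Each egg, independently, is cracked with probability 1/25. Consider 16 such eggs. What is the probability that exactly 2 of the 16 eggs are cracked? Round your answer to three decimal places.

0.108

X ~ Binomial(n=16, p=0.04).
P(X=2) = C(16,2) · p^2 · (1−p)^14
= 120 · 0.0016 · 0.56467 = 0.10842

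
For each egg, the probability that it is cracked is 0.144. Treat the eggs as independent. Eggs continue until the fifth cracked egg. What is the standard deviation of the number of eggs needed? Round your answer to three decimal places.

14.367

Y = total eggs until the fifth success; negative binomial with r=5, p=0.144.
SD(Y) = √[r(1−p)/p²] = √(206.40432) = 14.36678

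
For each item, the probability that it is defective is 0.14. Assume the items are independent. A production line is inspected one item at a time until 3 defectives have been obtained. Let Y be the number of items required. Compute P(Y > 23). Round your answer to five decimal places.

Needing more than 23 items ⇔ fewer than 3 successes in the first 23. With X ~ Binomial(23, 0.14), P(Y > 23) = P(X ≤ 2).
  k=0: C(23,0)·0.14^0·0.86^23 = 0.0311505
  k=1: C(23,1)·0.14^1·0.86^22 = 0.1166331
  k=2: C(23,2)·0.14^2·0.86^21 = 0.2088546
P(X ≤ 2) = 0.3566382

0.35664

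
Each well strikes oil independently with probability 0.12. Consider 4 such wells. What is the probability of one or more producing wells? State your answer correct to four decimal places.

P(at least one) = 1 − P(none) = 1 − (1 − 0.12)^4
= 1 − 0.599695 = 0.400305

0.4003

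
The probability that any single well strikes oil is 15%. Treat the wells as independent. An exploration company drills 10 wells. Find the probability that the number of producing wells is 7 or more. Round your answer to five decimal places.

0.00013

X ~ Binomial(10, 0.15); P(X ≥ 7) = Σ C(10,k) p^k (1−p)^(10−k) over k:
  k=7: C(10,7)·0.15^7·0.85^3 = 0.0001259
  k=8: C(10,8)·0.15^8·0.85^2 = 0.0000083
  k=9: C(10,9)·0.15^9·0.85^1 = 0.0000003
  k=10: C(10,10)·0.15^10·0.85^0 = 0.0000000
Total = 0.0001346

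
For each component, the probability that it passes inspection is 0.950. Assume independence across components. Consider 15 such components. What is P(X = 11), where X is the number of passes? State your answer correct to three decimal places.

X ~ Binomial(n=15, p=0.95).
P(X=11) = C(15,11) · p^11 · (1−p)^4
= 1365 · 0.5688 · 6.25e-06 = 0.00485

0.005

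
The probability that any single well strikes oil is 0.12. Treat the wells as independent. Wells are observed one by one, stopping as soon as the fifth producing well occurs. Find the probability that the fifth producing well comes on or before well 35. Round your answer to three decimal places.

0.412

Finishing within 35 wells ⇔ at least 5 successes in the first 35. With X ~ Binomial(35, 0.12), P(Y ≤ 35) = 1 − P(X ≤ 4).
  k=0: C(35,0)·0.12^0·0.88^35 = 0.01140
  k=1: C(35,1)·0.12^1·0.88^34 = 0.05441
  k=2: C(35,2)·0.12^2·0.88^33 = 0.12613
  k=3: C(35,3)·0.12^3·0.88^32 = 0.18919
  k=4: C(35,4)·0.12^4·0.88^31 = 0.20639
1 − 0.58751 = 0.41249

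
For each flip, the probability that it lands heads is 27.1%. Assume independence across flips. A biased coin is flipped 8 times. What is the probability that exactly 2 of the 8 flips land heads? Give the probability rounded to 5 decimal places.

0.30865

X ~ Binomial(n=8, p=0.271).
P(X=2) = C(8,2) · p^2 · (1−p)^6
= 28 · 0.073441 · 0.15009 = 0.3086468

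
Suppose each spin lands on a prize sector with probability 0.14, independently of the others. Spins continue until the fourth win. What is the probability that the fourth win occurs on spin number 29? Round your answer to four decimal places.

Y = trial on which the fourth success occurs; negative binomial, r=4, p=0.14.
P(Y=29) = C(28,3) · p^4 · (1−p)^25
= 3276 · 0.00038416 · 0.023039 = 0.028995

0.0290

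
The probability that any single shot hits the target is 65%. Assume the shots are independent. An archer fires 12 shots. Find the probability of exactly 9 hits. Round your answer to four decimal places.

X ~ Binomial(n=12, p=0.65).
P(X=9) = C(12,9) · p^9 · (1−p)^3
= 220 · 0.020712 · 0.042875 = 0.195365

0.1954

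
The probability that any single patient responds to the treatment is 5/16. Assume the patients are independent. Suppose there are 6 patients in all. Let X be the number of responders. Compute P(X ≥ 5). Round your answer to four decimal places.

X ~ Binomial(6, 0.3125); P(X ≥ 5) = Σ C(6,k) p^k (1−p)^(6−k) over k:
  k=5: C(6,5)·0.3125^5·0.6875^1 = 0.012293
  k=6: C(6,6)·0.3125^6·0.6875^0 = 0.000931
Total = 0.013225

0.0132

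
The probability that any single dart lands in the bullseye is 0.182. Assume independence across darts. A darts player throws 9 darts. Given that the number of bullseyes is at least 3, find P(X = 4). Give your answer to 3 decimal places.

0.235

X ~ Binomial(9, 0.182). Want P(X=4 | X≥3) = P(X=4) / P(X≥3).
P(X=4) = C(9,4)·0.182^4·0.818^5 = 0.05063
P(X≥3) = 1 − 0.16398 − 0.32835 − 0.29223 = 0.21545
Ratio = 0.05063 / 0.21545 = 0.23501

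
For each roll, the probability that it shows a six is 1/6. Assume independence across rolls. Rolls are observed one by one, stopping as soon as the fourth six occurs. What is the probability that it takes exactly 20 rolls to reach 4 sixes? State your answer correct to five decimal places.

0.04044

Y = trial on which the fourth success occurs; negative binomial, r=4, p=0.166667.
P(Y=20) = C(19,3) · p^4 · (1−p)^16
= 969 · 0.0007716 · 0.054088 = 0.0404407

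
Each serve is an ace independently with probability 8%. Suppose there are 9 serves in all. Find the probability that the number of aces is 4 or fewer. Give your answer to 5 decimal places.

0.99969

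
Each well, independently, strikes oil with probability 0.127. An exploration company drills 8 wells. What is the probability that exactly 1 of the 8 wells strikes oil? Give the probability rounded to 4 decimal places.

X ~ Binomial(n=8, p=0.127).
P(X=1) = C(8,1) · p^1 · (1−p)^7
= 8 · 0.127 · 0.38646 = 0.392639

0.3926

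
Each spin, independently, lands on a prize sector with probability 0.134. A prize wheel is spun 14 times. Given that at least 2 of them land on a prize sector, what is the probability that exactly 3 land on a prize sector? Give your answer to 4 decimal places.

0.3116

X ~ Binomial(14, 0.134). Want P(X=3 | X≥2) = P(X=3) / P(X≥2).
P(X=3) = C(14,3)·0.134^3·0.866^11 = 0.179934
P(X≥2) = 1 − 0.133429 − 0.289045 = 0.577526
Ratio = 0.179934 / 0.577526 = 0.311560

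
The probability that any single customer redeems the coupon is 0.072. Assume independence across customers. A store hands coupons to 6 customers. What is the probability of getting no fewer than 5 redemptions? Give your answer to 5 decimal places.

0.00001

X ~ Binomial(6, 0.072); P(X ≥ 5) = Σ C(6,k) p^k (1−p)^(6−k) over k:
  k=5: C(6,5)·0.072^5·0.928^1 = 0.0000108
  k=6: C(6,6)·0.072^6·0.928^0 = 0.0000001
Total = 0.0000109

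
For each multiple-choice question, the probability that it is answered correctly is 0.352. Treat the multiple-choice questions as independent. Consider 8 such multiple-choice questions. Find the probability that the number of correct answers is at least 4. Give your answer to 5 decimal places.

0.29790

X ~ Binomial(8, 0.352); P(X ≥ 4) = Σ C(8,k) p^k (1−p)^(8−k) over k:
  k=4: C(8,4)·0.352^4·0.648^4 = 0.1894823
  k=5: C(8,5)·0.352^5·0.648^3 = 0.0823429
  k=6: C(8,6)·0.352^6·0.648^2 = 0.0223647
  k=7: C(8,7)·0.352^7·0.648^1 = 0.0034711
  k=8: C(8,8)·0.352^8·0.648^0 = 0.0002357
Total = 0.2978968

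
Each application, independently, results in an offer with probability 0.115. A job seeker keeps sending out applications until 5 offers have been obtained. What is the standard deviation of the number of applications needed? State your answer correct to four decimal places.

18.2919

Y = total applications until the fifth success; negative binomial with r=5, p=0.115.
SD(Y) = √[r(1−p)/p²] = √(334.593573) = 18.291899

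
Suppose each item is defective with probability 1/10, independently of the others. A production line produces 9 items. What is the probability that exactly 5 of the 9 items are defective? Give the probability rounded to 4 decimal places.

X ~ Binomial(n=9, p=0.10).
P(X=5) = C(9,5) · p^5 · (1−p)^4
= 126 · 1e-05 · 0.6561 = 0.000827

0.0008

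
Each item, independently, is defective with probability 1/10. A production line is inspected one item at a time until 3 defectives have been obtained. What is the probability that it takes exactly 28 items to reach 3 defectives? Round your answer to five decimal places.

0.02520

Y = trial on which the third success occurs; negative binomial, r=3, p=0.10.
P(Y=28) = C(27,2) · p^3 · (1−p)^25
= 351 · 0.001 · 0.07179 = 0.0251982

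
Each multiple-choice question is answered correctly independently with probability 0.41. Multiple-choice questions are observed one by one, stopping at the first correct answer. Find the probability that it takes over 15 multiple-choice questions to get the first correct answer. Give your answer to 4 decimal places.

0.0004

Y = number of multiple-choice questions to the first success; geometric, p = 0.41.
P(Y > 15) = P(first 15 all fail) = (1−p)^15 = 0.000365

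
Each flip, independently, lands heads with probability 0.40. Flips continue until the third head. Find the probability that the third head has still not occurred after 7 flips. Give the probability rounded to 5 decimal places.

0.41990

Needing more than 7 flips ⇔ fewer than 3 successes in the first 7. With X ~ Binomial(7, 0.40), P(Y > 7) = P(X ≤ 2).
  k=0: C(7,0)·0.40^0·0.60^7 = 0.0279936
  k=1: C(7,1)·0.40^1·0.60^6 = 0.1306368
  k=2: C(7,2)·0.40^2·0.60^5 = 0.2612736
P(X ≤ 2) = 0.4199040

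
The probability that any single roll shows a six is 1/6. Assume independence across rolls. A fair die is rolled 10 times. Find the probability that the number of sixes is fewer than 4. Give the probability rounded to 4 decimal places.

X ~ Binomial(10, 0.166667); P(X ≤ 3) = Σ C(10,k) p^k (1−p)^(10−k) over k:
  k=0: C(10,0)·0.166667^0·0.833333^10 = 0.161506
  k=1: C(10,1)·0.166667^1·0.833333^9 = 0.323011
  k=2: C(10,2)·0.166667^2·0.833333^8 = 0.290710
  k=3: C(10,3)·0.166667^3·0.833333^7 = 0.155045
Total = 0.930272

0.9303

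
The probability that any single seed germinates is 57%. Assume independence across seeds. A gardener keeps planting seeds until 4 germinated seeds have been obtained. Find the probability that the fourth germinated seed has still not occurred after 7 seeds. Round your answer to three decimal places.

Needing more than 7 seeds ⇔ fewer than 4 successes in the first 7. With X ~ Binomial(7, 0.57), P(Y > 7) = P(X ≤ 3).
  k=0: C(7,0)·0.57^0·0.43^7 = 0.00272
  k=1: C(7,1)·0.57^1·0.43^6 = 0.02522
  k=2: C(7,2)·0.57^2·0.43^5 = 0.10030
  k=3: C(7,3)·0.57^3·0.43^4 = 0.22160
P(X ≤ 3) = 0.34984

0.350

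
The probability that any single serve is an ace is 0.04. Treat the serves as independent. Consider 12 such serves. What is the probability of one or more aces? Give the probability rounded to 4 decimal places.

P(at least one) = 1 − P(none) = 1 − (1 − 0.04)^12
= 1 − 0.612710 = 0.387290

0.3873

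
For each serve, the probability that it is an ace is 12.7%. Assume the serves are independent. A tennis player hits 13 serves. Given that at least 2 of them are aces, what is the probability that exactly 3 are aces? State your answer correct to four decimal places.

X ~ Binomial(13, 0.127). Want P(X=3 | X≥2) = P(X=3) / P(X≥2).
P(X=3) = C(13,3)·0.127^3·0.873^10 = 0.150633
P(X≥2) = 1 − 0.171074 − 0.323533 = 0.505393
Ratio = 0.150633 / 0.505393 = 0.298051

0.2981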